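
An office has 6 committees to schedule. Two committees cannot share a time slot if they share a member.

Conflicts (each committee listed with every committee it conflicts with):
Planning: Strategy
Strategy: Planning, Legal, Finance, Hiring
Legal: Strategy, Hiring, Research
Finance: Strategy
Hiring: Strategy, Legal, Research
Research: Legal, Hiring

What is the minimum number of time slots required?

3

Strategy, Legal, Hiring all conflict with each other, so at least 3 time slots are needed.
3 time slots suffice: Planning=2, Strategy=1, Legal=2, Finance=2, Hiring=3, Research=1. Each listed conflict is separated.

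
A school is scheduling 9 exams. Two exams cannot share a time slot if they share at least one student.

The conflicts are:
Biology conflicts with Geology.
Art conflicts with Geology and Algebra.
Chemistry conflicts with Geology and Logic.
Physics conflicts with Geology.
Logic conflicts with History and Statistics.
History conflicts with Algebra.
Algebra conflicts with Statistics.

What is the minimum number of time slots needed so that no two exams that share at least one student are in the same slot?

2

Logic and History conflict, so at least 2 time slots are needed.
2 time slots suffice: time slot 1 → {Geology, Logic, Algebra}; time slot 2 → {Biology, Art, Chemistry, Physics, History, Statistics}. Each listed conflict is separated.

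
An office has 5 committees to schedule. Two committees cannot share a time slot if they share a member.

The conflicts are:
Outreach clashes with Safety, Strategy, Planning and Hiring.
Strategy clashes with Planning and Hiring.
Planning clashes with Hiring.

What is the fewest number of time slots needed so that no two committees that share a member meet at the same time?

4

Outreach, Strategy, Planning, Hiring pairwise conflict, so at least 4 time slots are needed.
4 time slots suffice: time slot 1 → {Outreach}; time slot 2 → {Safety, Strategy}; time slot 3 → {Planning}; time slot 4 → {Hiring}. Every pair that conflicts lands in different time slots.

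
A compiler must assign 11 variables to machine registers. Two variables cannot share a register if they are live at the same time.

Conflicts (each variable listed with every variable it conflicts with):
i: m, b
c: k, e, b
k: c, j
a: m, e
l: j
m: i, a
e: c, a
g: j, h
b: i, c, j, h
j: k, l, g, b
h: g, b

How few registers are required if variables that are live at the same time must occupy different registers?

2

c and e conflict, so at least 2 registers are needed.
A valid assignment using 2 registers: i=1, c=1, k=2, a=1, l=2, m=2, e=2, g=2, b=2, j=1, h=1. Every pair that conflicts lands in different registers.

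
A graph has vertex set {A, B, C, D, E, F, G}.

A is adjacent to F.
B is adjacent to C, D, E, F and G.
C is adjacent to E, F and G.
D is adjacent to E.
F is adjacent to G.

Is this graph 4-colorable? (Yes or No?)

The chromatic number is 4. B, C, F, G are mutually adjacent (a clique of size 4), so at least 4 colors are needed.
4 colors suffice: A=1, B=1, C=3, D=3, E=2, F=2, G=4.
That is already a proper 4-coloring.

Yes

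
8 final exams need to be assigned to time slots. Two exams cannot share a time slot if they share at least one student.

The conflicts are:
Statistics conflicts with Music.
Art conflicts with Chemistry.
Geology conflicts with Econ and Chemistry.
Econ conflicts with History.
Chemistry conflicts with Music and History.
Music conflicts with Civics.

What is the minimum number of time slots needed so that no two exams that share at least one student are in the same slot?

2

Music and Civics conflict, so at least 2 time slots are needed.
2 time slots suffice: Statistics=1, Art=2, Geology=2, Econ=1, Chemistry=1, Music=2, Civics=1, History=2. Each listed conflict is separated.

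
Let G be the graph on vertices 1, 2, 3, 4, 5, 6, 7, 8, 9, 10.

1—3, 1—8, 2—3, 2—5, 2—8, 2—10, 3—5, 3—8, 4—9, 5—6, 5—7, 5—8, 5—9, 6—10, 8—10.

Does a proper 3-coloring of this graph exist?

2, 3, 5, 8 are mutually adjacent (a clique of size 4), so at least 4 colors are needed.
So 3 colors are not enough.

No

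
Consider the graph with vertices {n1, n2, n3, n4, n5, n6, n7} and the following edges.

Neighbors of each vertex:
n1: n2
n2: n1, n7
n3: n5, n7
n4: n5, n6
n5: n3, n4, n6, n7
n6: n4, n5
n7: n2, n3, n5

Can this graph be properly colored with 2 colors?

n3, n5, n7 are pairwise adjacent, so at least 3 colors are needed.
So 2 colors are not enough.

No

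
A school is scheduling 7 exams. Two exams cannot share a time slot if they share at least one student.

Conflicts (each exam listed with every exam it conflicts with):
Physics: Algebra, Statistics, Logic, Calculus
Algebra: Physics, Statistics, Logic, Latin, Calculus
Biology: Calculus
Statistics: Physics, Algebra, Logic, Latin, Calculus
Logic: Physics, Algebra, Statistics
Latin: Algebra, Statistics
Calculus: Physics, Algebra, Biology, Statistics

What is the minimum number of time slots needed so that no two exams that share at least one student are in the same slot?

4

Physics, Algebra, Statistics, Calculus all conflict with each other, so at least 4 time slots are needed.
A valid assignment using 4 time slots: Physics=4, Algebra=2, Biology=1, Statistics=1, Logic=3, Latin=3, Calculus=3. No two conflicting exams share a time slot.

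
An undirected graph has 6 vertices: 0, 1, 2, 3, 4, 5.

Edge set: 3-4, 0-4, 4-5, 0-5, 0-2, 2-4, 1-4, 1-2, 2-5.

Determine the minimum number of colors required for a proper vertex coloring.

4

0, 2, 4, 5 are mutually adjacent (a clique of size 4), so at least 4 colors are needed.
One proper 4-coloring: 0=yellow, 1=green, 2=blue, 3=blue, 4=red, 5=green. Every edge joins two different colors.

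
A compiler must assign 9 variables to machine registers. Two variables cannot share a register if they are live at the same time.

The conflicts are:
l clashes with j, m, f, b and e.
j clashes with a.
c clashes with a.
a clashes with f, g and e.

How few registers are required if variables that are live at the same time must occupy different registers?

2

l and m conflict, so at least 2 registers are needed.
Using 2 registers: l=1, j=2, c=2, a=1, m=2, f=2, g=2, b=2, e=2. Every pair that conflicts lands in different registers.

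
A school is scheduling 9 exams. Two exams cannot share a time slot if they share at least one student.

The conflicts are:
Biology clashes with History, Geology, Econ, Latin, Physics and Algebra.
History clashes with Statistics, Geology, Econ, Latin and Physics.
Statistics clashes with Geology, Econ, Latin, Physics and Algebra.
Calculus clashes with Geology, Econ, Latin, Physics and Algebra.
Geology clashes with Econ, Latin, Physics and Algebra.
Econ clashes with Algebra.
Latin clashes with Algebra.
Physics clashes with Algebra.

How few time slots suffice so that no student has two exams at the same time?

4

Biology, History, Geology, Econ all conflict with each other, so at least 4 time slots are needed.
4 time slots suffice: time slot 1 → {Geology}; time slot 2 → {History, Algebra}; time slot 3 → {Biology, Statistics, Calculus}; time slot 4 → {Econ, Latin, Physics}. Every pair that conflicts lands in different time slots.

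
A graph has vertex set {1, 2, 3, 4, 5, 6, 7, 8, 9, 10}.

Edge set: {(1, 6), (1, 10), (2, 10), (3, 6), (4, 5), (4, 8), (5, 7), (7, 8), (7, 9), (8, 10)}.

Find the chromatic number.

2

4 and 5 are adjacent, so at least 2 colors are needed.
2 colors suffice: color red → {4, 6, 7, 10}; color blue → {1, 2, 3, 5, 8, 9}. No two adjacent vertices share a color.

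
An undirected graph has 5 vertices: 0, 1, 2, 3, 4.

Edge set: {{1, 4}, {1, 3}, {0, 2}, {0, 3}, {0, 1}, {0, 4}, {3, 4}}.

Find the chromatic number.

4

0, 1, 3, 4 form a clique, so at least 4 colors are needed.
4 colors suffice: color red → {0}; color blue → {2, 3}; color green → {4}; color yellow → {1}. Each edge has distinct colors on its endpoints.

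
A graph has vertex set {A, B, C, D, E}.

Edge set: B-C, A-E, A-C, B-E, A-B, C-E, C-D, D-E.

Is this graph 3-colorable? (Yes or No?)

No

A, B, C, E are mutually adjacent (a clique of size 4), so at least 4 colors are needed.
So 3 colors are not enough.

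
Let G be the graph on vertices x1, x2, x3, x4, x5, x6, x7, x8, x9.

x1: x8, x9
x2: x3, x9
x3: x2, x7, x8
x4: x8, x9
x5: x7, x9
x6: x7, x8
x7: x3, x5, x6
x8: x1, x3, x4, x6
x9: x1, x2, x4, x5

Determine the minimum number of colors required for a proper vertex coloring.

3

The cycle x2-x9-x1-x8-x3-x2 has odd length 5, so it cannot be 2-colored; at least 3 colors are needed.
3 colors suffice: color 1 → {x7, x8, x9}; color 2 → {x1, x3, x4, x5, x6}; color 3 → {x2}. Every edge joins two different colors.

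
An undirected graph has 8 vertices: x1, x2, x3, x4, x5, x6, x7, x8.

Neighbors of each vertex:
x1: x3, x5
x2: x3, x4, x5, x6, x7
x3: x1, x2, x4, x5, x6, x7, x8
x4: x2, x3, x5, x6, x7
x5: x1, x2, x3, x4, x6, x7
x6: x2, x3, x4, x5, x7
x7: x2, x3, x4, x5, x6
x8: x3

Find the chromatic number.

6

x2, x3, x4, x5, x6, x7 form a clique, so at least 6 colors are needed.
6 colors suffice: x1=3, x2=4, x3=1, x4=6, x5=2, x6=5, x7=3, x8=2. No two adjacent vertices share a color.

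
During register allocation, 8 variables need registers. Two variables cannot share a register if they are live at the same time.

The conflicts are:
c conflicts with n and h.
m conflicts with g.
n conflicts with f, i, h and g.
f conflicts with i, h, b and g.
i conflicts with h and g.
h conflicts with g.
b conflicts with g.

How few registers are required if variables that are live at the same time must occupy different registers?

5

n, f, i, h, g are mutually in conflict, so at least 5 registers are needed.
Using 5 registers: c=1, m=2, n=2, f=3, i=5, h=4, b=2, g=1. Each listed conflict is separated.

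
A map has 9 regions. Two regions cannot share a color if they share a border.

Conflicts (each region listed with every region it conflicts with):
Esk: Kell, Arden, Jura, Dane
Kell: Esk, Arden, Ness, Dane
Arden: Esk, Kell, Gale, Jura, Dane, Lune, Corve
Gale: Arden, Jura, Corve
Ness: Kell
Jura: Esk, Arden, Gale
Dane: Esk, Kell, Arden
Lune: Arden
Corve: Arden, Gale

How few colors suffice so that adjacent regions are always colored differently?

Esk, Kell, Arden, Dane pairwise conflict, so at least 4 colors are needed.
4 colors suffice: color 1 → {Arden, Ness}; color 2 → {Esk, Gale, Lune}; color 3 → {Kell, Jura, Corve}; color 4 → {Dane}. Every pair that conflicts lands in different colors.

4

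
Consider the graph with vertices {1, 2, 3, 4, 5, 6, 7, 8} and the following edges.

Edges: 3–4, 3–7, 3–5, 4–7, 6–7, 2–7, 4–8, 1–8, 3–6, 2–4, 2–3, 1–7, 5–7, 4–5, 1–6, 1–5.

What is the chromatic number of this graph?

2, 3, 4, 7 form a clique, so at least 4 colors are needed.
4 colors suffice: color red → {7, 8}; color blue → {1, 4}; color green → {3}; color yellow → {2, 5, 6}. No two adjacent vertices share a color.

4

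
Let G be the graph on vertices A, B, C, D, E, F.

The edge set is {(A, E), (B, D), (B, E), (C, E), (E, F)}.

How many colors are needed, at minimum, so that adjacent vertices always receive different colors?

A and E are adjacent, so at least 2 colors are needed.
2 colors suffice: color 1 → {D, E}; color 2 → {A, B, C, F}. Each edge has distinct colors on its endpoints.

2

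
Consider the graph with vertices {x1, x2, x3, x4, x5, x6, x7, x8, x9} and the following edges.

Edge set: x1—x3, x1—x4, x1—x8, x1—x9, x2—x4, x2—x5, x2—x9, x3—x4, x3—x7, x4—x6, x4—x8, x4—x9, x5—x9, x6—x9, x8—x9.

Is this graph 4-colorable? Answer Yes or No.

Yes

The chromatic number is 4. x1, x4, x8, x9 are mutually adjacent (a clique of size 4), so at least 4 colors are needed.
4 colors suffice: color 1 → {x3, x9}; color 2 → {x4, x5, x7}; color 3 → {x1, x2, x6}; color 4 → {x8}.
That is already a proper 4-coloring.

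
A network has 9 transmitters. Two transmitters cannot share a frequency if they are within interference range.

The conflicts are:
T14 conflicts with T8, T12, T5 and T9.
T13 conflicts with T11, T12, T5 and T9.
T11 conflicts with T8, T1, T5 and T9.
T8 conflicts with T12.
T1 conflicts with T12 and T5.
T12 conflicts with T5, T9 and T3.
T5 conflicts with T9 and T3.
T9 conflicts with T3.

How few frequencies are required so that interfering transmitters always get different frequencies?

4

T13, T11, T5, T9 all conflict with each other, so at least 4 frequencies are needed.
4 frequencies suffice: frequency 1 → {T11, T12}; frequency 2 → {T8, T5}; frequency 3 → {T1, T9}; frequency 4 → {T14, T13, T3}. No two conflicting transmitters share a frequency.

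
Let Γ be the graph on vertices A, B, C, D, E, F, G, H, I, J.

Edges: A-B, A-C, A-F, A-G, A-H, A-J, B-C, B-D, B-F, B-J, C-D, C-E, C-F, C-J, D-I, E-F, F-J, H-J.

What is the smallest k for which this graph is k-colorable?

A, B, C, F, J are mutually adjacent (a clique of size 5), so at least 5 colors are needed.
5 colors suffice: color red → {A, D, E}; color blue → {C, G, H, I}; color green → {J}; color yellow → {B}; color purple → {F}. Each edge has distinct colors on its endpoints.

5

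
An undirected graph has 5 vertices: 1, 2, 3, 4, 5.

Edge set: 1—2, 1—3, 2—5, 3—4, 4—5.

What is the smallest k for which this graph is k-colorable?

3

The cycle 2-1-3-4-5-2 has odd length 5, so it cannot be 2-colored; at least 3 colors are needed.
3 colors suffice: color red → {2, 3}; color blue → {1, 5}; color green → {4}. Every edge joins two different colors.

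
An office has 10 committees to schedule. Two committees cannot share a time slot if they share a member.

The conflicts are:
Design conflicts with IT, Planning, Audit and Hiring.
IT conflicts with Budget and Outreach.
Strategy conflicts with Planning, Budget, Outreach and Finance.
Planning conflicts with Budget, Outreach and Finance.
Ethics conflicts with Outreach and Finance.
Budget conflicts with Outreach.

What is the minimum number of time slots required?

4

Strategy, Planning, Budget, Outreach are mutually in conflict, so at least 4 time slots are needed.
Using 4 time slots: Design=1, IT=2, Strategy=4, Planning=2, Ethics=2, Budget=3, Audit=2, Hiring=2, Outreach=1, Finance=1. Every pair that conflicts lands in different time slots.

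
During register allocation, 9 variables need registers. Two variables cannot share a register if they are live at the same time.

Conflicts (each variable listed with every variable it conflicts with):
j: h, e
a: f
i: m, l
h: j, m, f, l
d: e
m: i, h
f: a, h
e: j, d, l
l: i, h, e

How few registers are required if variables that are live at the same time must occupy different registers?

2

h and f conflict, so at least 2 registers are needed.
A valid assignment using 2 registers: j=2, a=1, i=1, h=1, d=2, m=2, f=2, e=1, l=2. Each listed conflict is separated.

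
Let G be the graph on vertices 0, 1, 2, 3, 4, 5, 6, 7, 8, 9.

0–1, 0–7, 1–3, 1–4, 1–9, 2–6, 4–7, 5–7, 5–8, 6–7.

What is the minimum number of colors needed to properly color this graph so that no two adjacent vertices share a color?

2

0 and 7 are adjacent, so at least 2 colors are needed.
2 colors suffice: color a → {1, 2, 7, 8}; color b → {0, 3, 4, 5, 6, 9}. Every edge joins two different colors.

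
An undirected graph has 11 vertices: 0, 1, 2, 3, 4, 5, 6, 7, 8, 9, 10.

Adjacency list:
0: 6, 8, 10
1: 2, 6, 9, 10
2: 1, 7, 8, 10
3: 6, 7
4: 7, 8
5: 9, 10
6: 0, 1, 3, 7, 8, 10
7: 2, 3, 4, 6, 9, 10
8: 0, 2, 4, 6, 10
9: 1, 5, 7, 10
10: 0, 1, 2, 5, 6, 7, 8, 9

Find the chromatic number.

0, 6, 8, 10 form a clique, so at least 4 colors are needed.
One proper 4-coloring: 0=d, 1=b, 2=c, 3=a, 4=a, 5=b, 6=c, 7=b, 8=b, 9=c, 10=a. No two adjacent vertices share a color.

4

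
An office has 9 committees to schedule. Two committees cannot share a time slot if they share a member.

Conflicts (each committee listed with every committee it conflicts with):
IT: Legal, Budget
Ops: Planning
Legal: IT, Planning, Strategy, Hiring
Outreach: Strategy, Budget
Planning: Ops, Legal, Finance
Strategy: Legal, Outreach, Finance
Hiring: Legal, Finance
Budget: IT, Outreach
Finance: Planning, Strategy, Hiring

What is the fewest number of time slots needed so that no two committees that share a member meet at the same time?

The cycle Outreach-Strategy-Legal-IT-Budget-Outreach has odd length 5, so it cannot be 2-colored; at least 3 time slots are needed.
3 time slots suffice: time slot 1 → {Ops, Legal, Outreach, Finance}; time slot 2 → {IT, Planning, Strategy, Hiring}; time slot 3 → {Budget}. Every pair that conflicts lands in different time slots.

3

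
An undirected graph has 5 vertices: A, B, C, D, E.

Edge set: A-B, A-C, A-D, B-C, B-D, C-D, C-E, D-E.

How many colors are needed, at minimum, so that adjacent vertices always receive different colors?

4

A, B, C, D form a clique, so at least 4 colors are needed.
4 colors suffice: color 1 → {C}; color 2 → {D}; color 3 → {B, E}; color 4 → {A}. Each edge has distinct colors on its endpoints.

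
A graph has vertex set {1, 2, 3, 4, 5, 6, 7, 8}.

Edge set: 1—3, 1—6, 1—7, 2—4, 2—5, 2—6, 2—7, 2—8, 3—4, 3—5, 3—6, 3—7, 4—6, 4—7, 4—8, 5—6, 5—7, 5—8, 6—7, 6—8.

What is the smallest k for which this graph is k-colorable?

4

2, 4, 6, 8 are mutually adjacent (a clique of size 4), so at least 4 colors are needed.
A valid assignment using 4 colors: 1=yellow, 2=green, 3=green, 4=yellow, 5=yellow, 6=red, 7=blue, 8=blue. Each edge has distinct colors on its endpoints.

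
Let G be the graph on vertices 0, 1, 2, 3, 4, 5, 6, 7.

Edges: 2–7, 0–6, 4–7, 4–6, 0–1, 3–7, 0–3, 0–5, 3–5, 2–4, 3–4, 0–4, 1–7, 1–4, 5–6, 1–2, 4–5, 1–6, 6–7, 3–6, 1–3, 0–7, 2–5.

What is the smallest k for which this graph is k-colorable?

6

0, 1, 3, 4, 6, 7 form a clique, so at least 6 colors are needed.
A valid assignment using 6 colors: 0=e, 1=f, 2=c, 3=c, 4=a, 5=b, 6=d, 7=b. No two adjacent vertices share a color.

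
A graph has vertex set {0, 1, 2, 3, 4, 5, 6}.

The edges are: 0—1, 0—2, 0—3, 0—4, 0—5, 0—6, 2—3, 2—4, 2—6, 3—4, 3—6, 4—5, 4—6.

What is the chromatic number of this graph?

5

0, 2, 3, 4, 6 form a clique, so at least 5 colors are needed.
A valid assignment using 5 colors: 0=red, 1=blue, 2=purple, 3=green, 4=blue, 5=green, 6=yellow. Every edge joins two different colors.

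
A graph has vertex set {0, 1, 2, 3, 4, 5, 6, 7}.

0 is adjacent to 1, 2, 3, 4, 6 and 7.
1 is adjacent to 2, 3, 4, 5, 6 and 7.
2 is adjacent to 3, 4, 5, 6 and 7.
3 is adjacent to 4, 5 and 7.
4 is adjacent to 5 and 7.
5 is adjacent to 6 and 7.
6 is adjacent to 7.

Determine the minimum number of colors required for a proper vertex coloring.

0, 1, 2, 3, 4, 7 are mutually adjacent (a clique of size 6), so at least 6 colors are needed.
A valid assignment using 6 colors: 0=d, 1=c, 2=a, 3=f, 4=e, 5=d, 6=e, 7=b. Each edge has distinct colors on its endpoints.

6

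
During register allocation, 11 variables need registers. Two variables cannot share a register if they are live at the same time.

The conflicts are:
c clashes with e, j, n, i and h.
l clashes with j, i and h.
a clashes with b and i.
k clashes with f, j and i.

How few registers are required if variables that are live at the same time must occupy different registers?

k and f conflict, so at least 2 registers are needed.
2 registers suffice: register 1 → {c, l, a, k}; register 2 → {e, b, f, j, n, i, h}. Each listed conflict is separated.

2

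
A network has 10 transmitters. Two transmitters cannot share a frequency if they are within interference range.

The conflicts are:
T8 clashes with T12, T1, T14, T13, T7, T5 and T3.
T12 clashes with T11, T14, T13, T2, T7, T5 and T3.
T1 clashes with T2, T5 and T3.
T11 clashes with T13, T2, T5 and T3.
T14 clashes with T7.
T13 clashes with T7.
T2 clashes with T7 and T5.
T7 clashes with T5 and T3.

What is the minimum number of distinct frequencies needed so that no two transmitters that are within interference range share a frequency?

T8, T12, T7, T3 are mutually in conflict, so at least 4 frequencies are needed.
Using 4 frequencies: T8=3, T12=1, T1=1, T11=2, T14=4, T13=4, T2=3, T7=2, T5=4, T3=4. Each listed conflict is separated.

4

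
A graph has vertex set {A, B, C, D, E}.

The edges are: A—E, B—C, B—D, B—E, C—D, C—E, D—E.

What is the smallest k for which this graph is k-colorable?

4

B, C, D, E are mutually adjacent (a clique of size 4), so at least 4 colors are needed.
4 colors suffice: color red → {E}; color blue → {A, B}; color green → {D}; color yellow → {C}. No two adjacent vertices share a color.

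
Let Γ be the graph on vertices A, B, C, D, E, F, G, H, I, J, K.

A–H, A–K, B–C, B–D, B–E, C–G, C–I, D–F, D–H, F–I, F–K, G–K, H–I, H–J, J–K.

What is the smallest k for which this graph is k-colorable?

3

The cycle I-C-B-D-H-I has odd length 5, so it cannot be 2-colored; at least 3 colors are needed.
A valid assignment using 3 colors: A=2, B=1, C=2, D=3, E=2, F=2, G=3, H=1, I=3, J=2, K=1. No two adjacent vertices share a color.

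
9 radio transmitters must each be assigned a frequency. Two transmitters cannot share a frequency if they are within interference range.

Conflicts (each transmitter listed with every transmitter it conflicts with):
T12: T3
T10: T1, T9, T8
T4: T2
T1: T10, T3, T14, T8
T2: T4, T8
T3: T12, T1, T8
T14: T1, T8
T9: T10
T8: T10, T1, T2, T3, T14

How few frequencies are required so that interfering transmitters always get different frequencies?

T10, T1, T8 all conflict with each other, so at least 3 frequencies are needed.
Using 3 frequencies: T12=1, T10=3, T4=1, T1=2, T2=2, T3=3, T14=3, T9=1, T8=1. No two conflicting transmitters share a frequency.

3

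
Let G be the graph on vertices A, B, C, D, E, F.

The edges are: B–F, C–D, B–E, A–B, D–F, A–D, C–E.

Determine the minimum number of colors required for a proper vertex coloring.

The cycle F-B-E-C-D-F has odd length 5, so it cannot be 2-colored; at least 3 colors are needed.
3 colors suffice: color 1 → {B, D}; color 2 → {A, E, F}; color 3 → {C}. Each edge has distinct colors on its endpoints.

3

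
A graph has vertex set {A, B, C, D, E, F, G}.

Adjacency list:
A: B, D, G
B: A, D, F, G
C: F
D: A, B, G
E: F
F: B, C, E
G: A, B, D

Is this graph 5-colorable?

Yes

The chromatic number is 4. A, B, D, G form a clique, so at least 4 colors are needed.
4 colors suffice: color 1 → {B, C, E}; color 2 → {A, F}; color 3 → {D}; color 4 → {G}.
Since 5 ≥ 4, a proper 5-coloring certainly exists.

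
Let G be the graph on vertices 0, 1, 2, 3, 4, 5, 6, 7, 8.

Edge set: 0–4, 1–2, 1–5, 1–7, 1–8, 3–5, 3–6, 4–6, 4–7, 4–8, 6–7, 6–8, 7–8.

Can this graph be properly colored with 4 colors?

Yes

The chromatic number is 4. 4, 6, 7, 8 form a clique, so at least 4 colors are needed.
4 colors suffice: 0=a, 1=b, 2=a, 3=b, 4=b, 5=a, 6=c, 7=a, 8=d.
That is already a proper 4-coloring.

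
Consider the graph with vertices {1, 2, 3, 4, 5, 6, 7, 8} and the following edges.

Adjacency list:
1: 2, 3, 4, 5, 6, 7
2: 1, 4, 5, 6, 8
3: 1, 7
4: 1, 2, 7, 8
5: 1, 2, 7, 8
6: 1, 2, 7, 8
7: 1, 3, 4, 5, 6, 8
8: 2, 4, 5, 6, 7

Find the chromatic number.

6, 7, 8 form a triangle, so at least 3 colors are needed.
3 colors suffice: color red → {2, 7}; color blue → {1, 8}; color green → {3, 4, 5, 6}. Each edge has distinct colors on its endpoints.

3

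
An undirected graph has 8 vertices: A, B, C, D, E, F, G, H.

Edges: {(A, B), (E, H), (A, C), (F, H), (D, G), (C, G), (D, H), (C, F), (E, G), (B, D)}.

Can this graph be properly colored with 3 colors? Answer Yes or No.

Yes

The chromatic number is 3. The cycle G-D-B-A-C-G has odd length 5, so it cannot be 2-colored; at least 3 colors are needed.
3 colors suffice: color 1 → {C, D, E}; color 2 → {B, G, H}; color 3 → {A, F}.
That is already a proper 3-coloring.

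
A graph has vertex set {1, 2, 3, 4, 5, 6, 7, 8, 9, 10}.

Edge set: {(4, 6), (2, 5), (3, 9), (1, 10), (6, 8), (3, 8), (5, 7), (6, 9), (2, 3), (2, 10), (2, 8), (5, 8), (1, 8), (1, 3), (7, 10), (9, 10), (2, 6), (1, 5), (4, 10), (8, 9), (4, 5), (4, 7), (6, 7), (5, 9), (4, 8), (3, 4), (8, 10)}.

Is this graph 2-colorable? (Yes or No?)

5, 8, 9 are mutually adjacent, so at least 3 colors are needed.
So 2 colors are not enough.

No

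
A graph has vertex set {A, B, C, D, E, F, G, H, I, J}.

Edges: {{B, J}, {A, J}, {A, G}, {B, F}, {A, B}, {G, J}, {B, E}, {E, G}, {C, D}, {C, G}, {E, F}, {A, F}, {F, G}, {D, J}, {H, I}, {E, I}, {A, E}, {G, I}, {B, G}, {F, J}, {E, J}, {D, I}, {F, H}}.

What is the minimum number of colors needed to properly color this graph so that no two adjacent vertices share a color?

A, B, E, F, G, J are pairwise adjacent (a clique of size 6), so at least 6 colors are needed.
One proper 6-coloring: A=6, B=5, C=2, D=1, E=4, F=3, G=1, H=1, I=2, J=2. No two adjacent vertices share a color.

6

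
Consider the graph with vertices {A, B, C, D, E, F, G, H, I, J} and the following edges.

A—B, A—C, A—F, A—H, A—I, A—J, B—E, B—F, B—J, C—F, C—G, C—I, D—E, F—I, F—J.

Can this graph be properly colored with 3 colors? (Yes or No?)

A, C, F, I are mutually adjacent (a clique of size 4), so at least 4 colors are needed.
So 3 colors are not enough.

No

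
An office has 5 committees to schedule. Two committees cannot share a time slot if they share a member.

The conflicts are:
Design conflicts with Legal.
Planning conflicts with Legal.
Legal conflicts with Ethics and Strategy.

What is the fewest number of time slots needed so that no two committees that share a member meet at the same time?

2

Legal and Ethics conflict, so at least 2 time slots are needed.
Using 2 time slots: Design=2, Planning=2, Legal=1, Ethics=2, Strategy=2. Each listed conflict is separated.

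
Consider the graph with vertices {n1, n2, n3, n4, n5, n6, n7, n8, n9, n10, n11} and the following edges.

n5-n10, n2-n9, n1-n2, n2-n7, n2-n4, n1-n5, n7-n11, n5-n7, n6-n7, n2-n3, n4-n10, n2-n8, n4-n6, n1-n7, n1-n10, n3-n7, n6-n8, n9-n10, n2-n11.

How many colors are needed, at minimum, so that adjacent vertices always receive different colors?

n2, n7, n11 are pairwise adjacent, so at least 3 colors are needed.
3 colors suffice: color 1 → {n2, n5, n6}; color 2 → {n7, n8, n10}; color 3 → {n1, n3, n4, n9, n11}. Every edge joins two different colors.

3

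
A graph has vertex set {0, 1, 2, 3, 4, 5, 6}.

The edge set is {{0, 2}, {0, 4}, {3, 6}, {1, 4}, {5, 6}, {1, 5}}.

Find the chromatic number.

1 and 4 are adjacent, so at least 2 colors are needed.
2 colors suffice: color a → {0, 1, 6}; color b → {2, 3, 4, 5}. No two adjacent vertices share a color.

2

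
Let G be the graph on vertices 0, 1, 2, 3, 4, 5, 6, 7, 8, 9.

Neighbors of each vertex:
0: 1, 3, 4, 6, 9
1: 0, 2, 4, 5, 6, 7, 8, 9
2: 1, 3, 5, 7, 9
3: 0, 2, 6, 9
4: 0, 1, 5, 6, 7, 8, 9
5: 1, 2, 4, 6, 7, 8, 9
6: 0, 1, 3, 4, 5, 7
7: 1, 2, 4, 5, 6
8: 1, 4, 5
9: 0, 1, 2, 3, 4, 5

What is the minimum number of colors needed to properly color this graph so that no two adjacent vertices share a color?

1, 4, 5, 6, 7 are pairwise adjacent (a clique of size 5), so at least 5 colors are needed.
One proper 5-coloring: 0=green, 1=red, 2=blue, 3=red, 4=blue, 5=green, 6=yellow, 7=purple, 8=yellow, 9=yellow. Every edge joins two different colors.

5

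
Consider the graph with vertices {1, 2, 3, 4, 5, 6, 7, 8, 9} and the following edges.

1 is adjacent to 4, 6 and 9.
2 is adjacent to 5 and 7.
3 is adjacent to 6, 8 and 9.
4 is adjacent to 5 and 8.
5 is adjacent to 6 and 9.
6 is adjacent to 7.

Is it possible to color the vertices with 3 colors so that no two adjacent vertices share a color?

Yes

The chromatic number is 3. The cycle 8-3-9-1-4-8 has odd length 5, so it cannot be 2-colored; at least 3 colors are needed.
One proper 3-coloring: 1=a, 2=b, 3=a, 4=b, 5=a, 6=b, 7=a, 8=c, 9=b.
That is already a proper 3-coloring.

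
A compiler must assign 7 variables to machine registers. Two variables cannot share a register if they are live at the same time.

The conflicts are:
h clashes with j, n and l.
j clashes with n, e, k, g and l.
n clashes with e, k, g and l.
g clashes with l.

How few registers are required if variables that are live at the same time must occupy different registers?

j, n, g, l pairwise conflict, so at least 4 registers are needed.
4 registers suffice: register 1 → {j}; register 2 → {n}; register 3 → {e, k, l}; register 4 → {h, g}. Each listed conflict is separated.

4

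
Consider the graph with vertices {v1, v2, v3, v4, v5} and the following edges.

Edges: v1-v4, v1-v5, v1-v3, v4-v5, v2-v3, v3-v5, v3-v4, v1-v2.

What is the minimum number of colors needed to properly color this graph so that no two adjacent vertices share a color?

4

v1, v3, v4, v5 are mutually adjacent (a clique of size 4), so at least 4 colors are needed.
4 colors suffice: color R → {v1}; color B → {v3}; color G → {v2, v4}; color Y → {v5}. No two adjacent vertices share a color.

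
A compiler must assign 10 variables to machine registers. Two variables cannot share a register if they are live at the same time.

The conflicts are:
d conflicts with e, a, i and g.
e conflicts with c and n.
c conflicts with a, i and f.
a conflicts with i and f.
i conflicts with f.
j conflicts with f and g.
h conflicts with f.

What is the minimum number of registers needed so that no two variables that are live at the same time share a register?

4

c, a, i, f are mutually in conflict, so at least 4 registers are needed.
4 registers suffice: register 1 → {d, f, n}; register 2 → {e, a, h, g}; register 3 → {i, j}; register 4 → {c}. No two conflicting variables share a register.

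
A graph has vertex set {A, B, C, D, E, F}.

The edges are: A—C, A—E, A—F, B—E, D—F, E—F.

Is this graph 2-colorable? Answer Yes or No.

A, E, F are pairwise adjacent, so at least 3 colors are needed.
So 2 colors are not enough.

No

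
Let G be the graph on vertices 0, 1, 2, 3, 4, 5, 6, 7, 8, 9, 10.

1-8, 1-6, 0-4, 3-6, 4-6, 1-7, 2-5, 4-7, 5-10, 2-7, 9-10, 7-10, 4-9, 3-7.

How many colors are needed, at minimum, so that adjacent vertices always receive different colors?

2

1 and 7 are adjacent, so at least 2 colors are needed.
2 colors suffice: color red → {0, 5, 6, 7, 8, 9}; color blue → {1, 2, 3, 4, 10}. No two adjacent vertices share a color.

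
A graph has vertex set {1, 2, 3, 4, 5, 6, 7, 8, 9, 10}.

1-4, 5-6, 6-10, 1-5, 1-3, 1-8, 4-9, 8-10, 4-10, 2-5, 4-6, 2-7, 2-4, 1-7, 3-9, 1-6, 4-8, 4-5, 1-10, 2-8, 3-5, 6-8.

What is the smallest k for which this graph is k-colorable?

5

1, 4, 6, 8, 10 form a clique, so at least 5 colors are needed.
5 colors suffice: color red → {3, 4, 7}; color blue → {1, 2, 9}; color green → {5, 8}; color yellow → {6}; color purple → {10}. Every edge joins two different colors.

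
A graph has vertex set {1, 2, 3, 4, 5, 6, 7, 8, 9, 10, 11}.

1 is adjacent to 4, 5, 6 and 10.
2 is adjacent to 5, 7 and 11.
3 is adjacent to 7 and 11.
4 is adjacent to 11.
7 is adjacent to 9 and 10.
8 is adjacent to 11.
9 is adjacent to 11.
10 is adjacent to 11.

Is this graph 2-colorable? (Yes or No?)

The cycle 7-10-1-5-2-7 has odd length 5, so it cannot be 2-colored; at least 3 colors are needed.
So 2 colors are not enough.

No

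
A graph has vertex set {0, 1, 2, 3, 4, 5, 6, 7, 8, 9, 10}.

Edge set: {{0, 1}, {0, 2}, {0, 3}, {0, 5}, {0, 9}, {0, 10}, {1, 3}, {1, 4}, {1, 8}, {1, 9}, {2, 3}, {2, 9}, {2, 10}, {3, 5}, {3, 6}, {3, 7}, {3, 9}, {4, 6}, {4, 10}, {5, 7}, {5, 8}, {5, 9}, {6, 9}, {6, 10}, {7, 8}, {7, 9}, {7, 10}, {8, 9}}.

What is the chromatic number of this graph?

4

5, 7, 8, 9 are mutually adjacent (a clique of size 4), so at least 4 colors are needed.
4 colors suffice: color red → {9, 10}; color blue → {3, 4, 8}; color green → {0, 6, 7}; color yellow → {1, 2, 5}. Each edge has distinct colors on its endpoints.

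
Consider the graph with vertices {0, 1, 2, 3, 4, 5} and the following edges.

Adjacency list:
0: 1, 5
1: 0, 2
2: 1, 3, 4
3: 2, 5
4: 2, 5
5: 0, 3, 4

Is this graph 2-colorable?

The cycle 0-5-3-2-1-0 has odd length 5, so it cannot be 2-colored; at least 3 colors are needed.
So 2 colors are not enough.

No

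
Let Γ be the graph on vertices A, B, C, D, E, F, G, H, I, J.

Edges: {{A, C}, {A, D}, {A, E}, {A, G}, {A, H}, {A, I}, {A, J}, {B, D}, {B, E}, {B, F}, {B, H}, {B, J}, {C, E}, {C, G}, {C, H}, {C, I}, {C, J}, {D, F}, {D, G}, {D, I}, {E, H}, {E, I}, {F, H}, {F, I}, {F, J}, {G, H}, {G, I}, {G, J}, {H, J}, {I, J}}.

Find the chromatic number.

5

A, C, G, H, J form a clique, so at least 5 colors are needed.
A valid assignment using 5 colors: A=3, B=4, C=4, D=1, E=1, F=3, G=5, H=2, I=2, J=1. No two adjacent vertices share a color.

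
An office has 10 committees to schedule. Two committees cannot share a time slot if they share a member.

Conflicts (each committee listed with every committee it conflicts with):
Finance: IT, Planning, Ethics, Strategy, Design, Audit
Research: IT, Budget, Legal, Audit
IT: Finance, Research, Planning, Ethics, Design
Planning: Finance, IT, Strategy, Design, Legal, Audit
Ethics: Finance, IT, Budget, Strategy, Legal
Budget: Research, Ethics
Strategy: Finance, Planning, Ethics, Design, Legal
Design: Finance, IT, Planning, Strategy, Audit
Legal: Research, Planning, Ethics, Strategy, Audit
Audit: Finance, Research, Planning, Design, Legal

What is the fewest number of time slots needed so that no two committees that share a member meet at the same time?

Finance, Planning, Design, Audit are mutually in conflict, so at least 4 time slots are needed.
4 time slots suffice: Finance=2, Research=1, IT=3, Planning=1, Ethics=1, Budget=2, Strategy=3, Design=4, Legal=2, Audit=3. Every pair that conflicts lands in different time slots.

4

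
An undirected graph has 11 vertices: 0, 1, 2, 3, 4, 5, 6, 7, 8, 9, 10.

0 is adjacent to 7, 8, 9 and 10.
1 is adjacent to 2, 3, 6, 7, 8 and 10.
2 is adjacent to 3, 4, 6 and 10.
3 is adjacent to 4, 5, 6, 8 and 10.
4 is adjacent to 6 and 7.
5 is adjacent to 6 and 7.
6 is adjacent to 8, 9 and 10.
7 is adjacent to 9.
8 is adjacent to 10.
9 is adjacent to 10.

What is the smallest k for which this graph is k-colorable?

5

1, 3, 6, 8, 10 are pairwise adjacent (a clique of size 5), so at least 5 colors are needed.
5 colors suffice: color a → {6, 7}; color b → {4, 5, 10}; color c → {0, 3}; color d → {1, 9}; color e → {2, 8}. No two adjacent vertices share a color.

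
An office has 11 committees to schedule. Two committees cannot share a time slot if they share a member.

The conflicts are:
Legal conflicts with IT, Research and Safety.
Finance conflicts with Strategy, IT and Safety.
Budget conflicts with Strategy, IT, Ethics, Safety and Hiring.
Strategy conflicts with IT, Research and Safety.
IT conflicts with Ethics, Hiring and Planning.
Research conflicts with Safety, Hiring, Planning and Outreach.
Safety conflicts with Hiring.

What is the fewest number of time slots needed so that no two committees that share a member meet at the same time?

3

Finance, Strategy, Safety all conflict with each other, so at least 3 time slots are needed.
Using 3 time slots: Legal=3, Finance=2, Budget=2, Strategy=3, IT=1, Research=2, Ethics=3, Safety=1, Hiring=3, Planning=3, Outreach=1. Each listed conflict is separated.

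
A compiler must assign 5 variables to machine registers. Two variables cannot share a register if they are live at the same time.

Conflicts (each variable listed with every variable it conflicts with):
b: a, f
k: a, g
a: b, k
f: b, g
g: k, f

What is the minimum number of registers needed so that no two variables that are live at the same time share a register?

3

The cycle k-a-b-f-g-k has odd length 5, so it cannot be 2-colored; at least 3 registers are needed.
Using 3 registers: b=1, k=1, a=2, f=2, g=3. Every pair that conflicts lands in different registers.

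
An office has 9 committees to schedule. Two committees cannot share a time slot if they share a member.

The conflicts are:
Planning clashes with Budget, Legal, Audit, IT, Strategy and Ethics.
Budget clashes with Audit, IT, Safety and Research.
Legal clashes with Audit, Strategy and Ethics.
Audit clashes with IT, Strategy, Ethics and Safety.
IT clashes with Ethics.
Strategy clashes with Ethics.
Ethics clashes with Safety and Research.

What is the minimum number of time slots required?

Planning, Legal, Audit, Strategy, Ethics all conflict with each other, so at least 5 time slots are needed.
5 time slots suffice: Planning=3, Budget=2, Legal=5, Audit=1, IT=4, Strategy=4, Ethics=2, Safety=3, Research=1. No two conflicting committees share a time slot.

5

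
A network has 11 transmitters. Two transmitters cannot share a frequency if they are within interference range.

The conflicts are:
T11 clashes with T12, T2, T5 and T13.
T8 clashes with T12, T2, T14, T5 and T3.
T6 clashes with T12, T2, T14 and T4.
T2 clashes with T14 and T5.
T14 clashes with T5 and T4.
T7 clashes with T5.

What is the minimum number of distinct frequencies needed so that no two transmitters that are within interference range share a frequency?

T8, T2, T14, T5 all conflict with each other, so at least 4 frequencies are needed.
4 frequencies suffice: frequency 1 → {T6, T5, T13, T3}; frequency 2 → {T11, T8, T7, T4}; frequency 3 → {T12, T14}; frequency 4 → {T2}. Every pair that conflicts lands in different frequencies.

4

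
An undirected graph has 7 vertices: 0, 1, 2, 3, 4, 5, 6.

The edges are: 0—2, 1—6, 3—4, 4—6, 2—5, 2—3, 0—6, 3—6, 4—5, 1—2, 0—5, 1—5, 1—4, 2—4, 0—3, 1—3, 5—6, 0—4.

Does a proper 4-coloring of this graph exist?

The chromatic number is 4. 0, 2, 4, 5 form a clique, so at least 4 colors are needed.
4 colors suffice: color red → {4}; color blue → {0, 1}; color green → {3, 5}; color yellow → {2, 6}.
That is already a proper 4-coloring.

Yes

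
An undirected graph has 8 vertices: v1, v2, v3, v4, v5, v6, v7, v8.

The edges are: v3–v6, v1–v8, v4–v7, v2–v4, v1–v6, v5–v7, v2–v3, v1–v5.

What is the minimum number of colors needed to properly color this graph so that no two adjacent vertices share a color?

3

The cycle v2-v4-v7-v5-v1-v6-v3-v2 has odd length 7, so it cannot be 2-colored; at least 3 colors are needed.
3 colors suffice: color 1 → {v1, v3, v4}; color 2 → {v2, v5, v6, v8}; color 3 → {v7}. No two adjacent vertices share a color.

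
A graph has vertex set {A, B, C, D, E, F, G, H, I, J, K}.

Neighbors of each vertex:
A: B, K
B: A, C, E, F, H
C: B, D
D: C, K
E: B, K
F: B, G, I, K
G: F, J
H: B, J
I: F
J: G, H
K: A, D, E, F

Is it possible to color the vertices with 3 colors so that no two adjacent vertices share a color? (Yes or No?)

The chromatic number is 3. The cycle D-K-A-B-C-D has odd length 5, so it cannot be 2-colored; at least 3 colors are needed.
One proper 3-coloring: A=blue, B=red, C=blue, D=green, E=blue, F=blue, G=green, H=blue, I=red, J=red, K=red.
That is already a proper 3-coloring.

Yes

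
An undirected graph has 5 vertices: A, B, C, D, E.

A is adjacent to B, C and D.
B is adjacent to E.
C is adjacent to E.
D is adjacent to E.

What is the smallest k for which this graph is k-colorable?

2

A and C are adjacent, so at least 2 colors are needed.
2 colors suffice: color 1 → {A, E}; color 2 → {B, C, D}. Every edge joins two different colors.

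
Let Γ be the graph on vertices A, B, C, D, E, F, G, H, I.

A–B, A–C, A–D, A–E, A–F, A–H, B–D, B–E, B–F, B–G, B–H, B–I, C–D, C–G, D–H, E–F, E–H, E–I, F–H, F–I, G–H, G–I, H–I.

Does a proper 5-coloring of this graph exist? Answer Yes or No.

The chromatic number is 5. B, E, F, H, I form a clique, so at least 5 colors are needed.
5 colors suffice: A=3, B=1, C=1, D=4, E=5, F=4, G=4, H=2, I=3.
That is already a proper 5-coloring.

Yes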